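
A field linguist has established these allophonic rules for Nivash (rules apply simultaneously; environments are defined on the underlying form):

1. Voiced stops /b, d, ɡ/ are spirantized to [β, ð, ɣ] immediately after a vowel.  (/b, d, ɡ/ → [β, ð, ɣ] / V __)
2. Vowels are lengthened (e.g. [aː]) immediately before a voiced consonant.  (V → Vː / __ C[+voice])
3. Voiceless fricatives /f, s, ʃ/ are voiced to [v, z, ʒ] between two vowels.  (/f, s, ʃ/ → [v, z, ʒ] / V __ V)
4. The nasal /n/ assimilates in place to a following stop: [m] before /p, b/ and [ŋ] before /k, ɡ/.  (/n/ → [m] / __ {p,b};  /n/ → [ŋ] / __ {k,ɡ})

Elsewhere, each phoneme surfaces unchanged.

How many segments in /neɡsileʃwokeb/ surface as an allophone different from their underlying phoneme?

5

Segments that undergo a rule: /e/ → [eː] (rule 2); /ɡ/ → [ɣ] (rule 1); /i/ → [iː] (rule 2); /e/ → [eː] (rule 2); /b/ → [β] (rule 1).
All other segments surface unchanged.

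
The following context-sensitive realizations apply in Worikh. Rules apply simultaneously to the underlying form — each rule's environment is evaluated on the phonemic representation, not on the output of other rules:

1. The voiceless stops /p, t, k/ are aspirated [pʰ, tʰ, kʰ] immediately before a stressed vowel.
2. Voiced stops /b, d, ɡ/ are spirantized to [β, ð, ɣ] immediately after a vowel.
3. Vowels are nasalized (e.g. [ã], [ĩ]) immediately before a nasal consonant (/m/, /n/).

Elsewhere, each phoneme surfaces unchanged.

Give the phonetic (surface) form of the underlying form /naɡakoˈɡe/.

/n/ (word-initial): no rule targets it → [n].
/a/ (between /n/ and /ɡ/) is in the target of rule 3 but the environment (before a nasal consonant) is not met → [a].
/ɡ/ (between /a/ and /a/): immediately after a vowel, so rule 2 applies → [ɣ].
/a/ (between /ɡ/ and /k/) fails the environment for rule 3, so it stays [a].
/k/ (between /a/ and /o/) fails the environment for rule 1, so it stays [k].
/o/ (between /k/ and /ɡ/) is in the target of rule 3 but the environment (before a nasal consonant) is not met → [o].
Rule 2 applies to /ɡ/ (between /o/ and /e/: immediately after a vowel) → [ɣ].
/e/ (word-final) fails the environment for rule 3, so it stays [e].

[naɣakoˈɣe]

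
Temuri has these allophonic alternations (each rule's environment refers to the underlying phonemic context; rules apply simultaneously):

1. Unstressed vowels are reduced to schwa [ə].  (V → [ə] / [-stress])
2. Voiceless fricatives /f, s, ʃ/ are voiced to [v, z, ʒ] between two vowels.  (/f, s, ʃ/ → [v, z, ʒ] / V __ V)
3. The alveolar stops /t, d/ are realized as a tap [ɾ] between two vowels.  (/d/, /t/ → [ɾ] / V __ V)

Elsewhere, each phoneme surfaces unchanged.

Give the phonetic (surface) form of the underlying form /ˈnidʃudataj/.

/i/ — between /n/ and /d/; rule 1 does not apply here → [i].
/d/ — between /i/ and /ʃ/; rule 3 does not apply here → [d].
/ʃ/ (between /d/ and /u/) fails the environment for rule 2, so it stays [ʃ].
Rule 1 applies to /u/ (between /ʃ/ and /d/: in an unstressed syllable) → [ə].
/d/ — between /u/ and /a/, between two vowels — surfaces as [ɾ] (rule 3).
Rule 1 applies to /a/ (between /d/ and /t/: in an unstressed syllable) → [ə].
Rule 3 applies to /t/ (between /a/ and /a/: between two vowels) → [ɾ].
Rule 1 applies to /a/ (between /t/ and /j/: in an unstressed syllable) → [ə].

[ˈnidʃəɾəɾəj]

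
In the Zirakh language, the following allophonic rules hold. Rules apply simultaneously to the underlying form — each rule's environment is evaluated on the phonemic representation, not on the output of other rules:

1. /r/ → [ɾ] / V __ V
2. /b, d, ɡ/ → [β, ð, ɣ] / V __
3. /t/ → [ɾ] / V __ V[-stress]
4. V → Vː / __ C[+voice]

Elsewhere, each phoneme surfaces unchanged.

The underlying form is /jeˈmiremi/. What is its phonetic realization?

[jeːˈmiːɾeːmi]

/j/ stays [j].
Rule 4 applies to /e/ (between /j/ and /m/: before a voiced consonant) → [eː].
/m/ stays [m].
Rule 4 applies to /i/ (between /m/ and /r/: before a voiced consonant) → [iː].
/r/ — between /i/ and /e/, between two vowels — surfaces as [ɾ] (rule 1).
/e/ meets the environment for rule 4 (before a voiced consonant) → [eː].
/m/ — not in any rule's target class → [m].
/i/ (word-final) is in the target of rule 4 but the environment (before a voiced consonant) is not met → [i].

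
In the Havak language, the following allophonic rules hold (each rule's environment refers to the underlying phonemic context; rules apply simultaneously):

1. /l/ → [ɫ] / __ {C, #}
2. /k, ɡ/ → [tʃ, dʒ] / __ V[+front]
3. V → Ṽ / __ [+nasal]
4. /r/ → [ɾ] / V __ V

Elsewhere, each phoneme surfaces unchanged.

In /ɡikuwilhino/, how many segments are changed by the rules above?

Segments that undergo a rule: /ɡ/ → [dʒ] (rule 2); /l/ → [ɫ] (rule 1); /i/ → [ĩ] (rule 3).
All other segments surface unchanged.

3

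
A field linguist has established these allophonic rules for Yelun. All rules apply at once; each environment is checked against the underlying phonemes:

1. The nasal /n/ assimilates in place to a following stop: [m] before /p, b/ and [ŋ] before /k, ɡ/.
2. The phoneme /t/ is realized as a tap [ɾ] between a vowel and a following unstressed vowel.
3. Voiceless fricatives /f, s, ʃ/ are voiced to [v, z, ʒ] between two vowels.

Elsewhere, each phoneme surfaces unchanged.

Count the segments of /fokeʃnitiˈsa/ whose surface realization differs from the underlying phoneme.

2

Segments that undergo a rule: /t/ → [ɾ] (rule 2); /s/ → [z] (rule 3).
All other segments surface unchanged.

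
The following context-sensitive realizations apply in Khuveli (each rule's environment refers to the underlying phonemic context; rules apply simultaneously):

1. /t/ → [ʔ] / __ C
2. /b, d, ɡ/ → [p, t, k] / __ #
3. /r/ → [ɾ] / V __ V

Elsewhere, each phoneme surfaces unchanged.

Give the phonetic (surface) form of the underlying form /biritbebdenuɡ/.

[biɾiʔbebdenuk]

/b/ — word-initial; rule 2 does not apply here → [b].
Rule 3 applies to /r/ (between /i/ and /i/: between two vowels) → [ɾ].
/t/ — between /i/ and /b/, immediately before a consonant — surfaces as [ʔ] (rule 1).
/b/ — between /t/ and /e/; rule 2 does not apply here → [b].
/b/ (between /e/ and /d/) is in the target of rule 2 but the environment (word-finally) is not met → [b].
/d/ (between /b/ and /e/): rule 2 targets it, but not word-finally → unchanged [d].
/ɡ/ (word-final): word-finally, so rule 2 applies → [k].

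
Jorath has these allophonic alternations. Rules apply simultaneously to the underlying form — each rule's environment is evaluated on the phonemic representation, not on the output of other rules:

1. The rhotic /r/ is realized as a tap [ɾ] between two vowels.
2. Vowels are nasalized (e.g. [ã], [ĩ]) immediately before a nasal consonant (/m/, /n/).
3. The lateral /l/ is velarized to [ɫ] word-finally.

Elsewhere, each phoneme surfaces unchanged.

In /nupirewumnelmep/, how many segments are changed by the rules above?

2

Segments that undergo a rule: /r/ → [ɾ] (rule 1); /u/ → [ũ] (rule 2).
All other segments surface unchanged.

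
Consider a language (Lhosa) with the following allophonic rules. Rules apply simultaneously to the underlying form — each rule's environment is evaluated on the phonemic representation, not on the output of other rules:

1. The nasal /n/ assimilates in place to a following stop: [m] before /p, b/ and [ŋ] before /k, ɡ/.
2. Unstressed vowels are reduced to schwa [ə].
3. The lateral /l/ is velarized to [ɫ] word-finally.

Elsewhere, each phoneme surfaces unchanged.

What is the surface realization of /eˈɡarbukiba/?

[əˈɡarbəkəbə]

/e/ (word-initial) occurs in an unstressed syllable → [ə] by rule 2.
/a/ (between /ɡ/ and /r/): rule 2 targets it, but not in an unstressed syllable → unchanged [a].
/u/ (between /b/ and /k/): in an unstressed syllable, so rule 2 applies → [ə].
Rule 2 applies to /i/ (between /k/ and /b/: in an unstressed syllable) → [ə].
Rule 2 applies to /a/ (word-final: in an unstressed syllable) → [ə].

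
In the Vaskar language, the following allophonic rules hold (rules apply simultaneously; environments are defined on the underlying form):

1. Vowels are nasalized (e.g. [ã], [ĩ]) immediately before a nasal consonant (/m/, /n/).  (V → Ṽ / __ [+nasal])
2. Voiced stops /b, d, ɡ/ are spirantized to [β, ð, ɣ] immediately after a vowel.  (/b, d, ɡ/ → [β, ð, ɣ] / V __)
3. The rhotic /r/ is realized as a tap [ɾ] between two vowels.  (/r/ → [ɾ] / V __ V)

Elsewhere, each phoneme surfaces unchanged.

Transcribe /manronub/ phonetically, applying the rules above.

[mãnrõnuβ]

/a/ (between /m/ and /n/): before a nasal consonant, so rule 1 applies → [ã].
/r/ (between /n/ and /o/) is in the target of rule 3 but the environment (between two vowels) is not met → [r].
/o/ (between /r/ and /n/): before a nasal consonant, so rule 1 applies → [õ].
/u/ (between /n/ and /b/): rule 1 targets it, but not before a nasal consonant → unchanged [u].
/b/ meets the environment for rule 2 (immediately after a vowel) → [β].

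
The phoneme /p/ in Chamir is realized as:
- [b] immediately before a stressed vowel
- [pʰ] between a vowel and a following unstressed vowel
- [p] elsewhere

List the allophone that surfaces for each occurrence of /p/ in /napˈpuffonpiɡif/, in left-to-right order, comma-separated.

[p], [b], [p]

Occurrence 1 (position 3): no conditioning environment matches → elsewhere allophone [p].
Occurrence 2 (position 4): immediately before a stressed vowel → [b].
Occurrence 3 (position 10): no conditioning environment matches → elsewhere allophone [p].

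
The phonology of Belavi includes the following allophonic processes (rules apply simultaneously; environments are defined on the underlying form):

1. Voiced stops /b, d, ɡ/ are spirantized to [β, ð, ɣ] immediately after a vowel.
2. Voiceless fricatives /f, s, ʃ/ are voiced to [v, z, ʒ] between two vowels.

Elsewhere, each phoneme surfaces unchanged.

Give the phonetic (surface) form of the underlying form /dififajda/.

/d/ (word-initial) fails the environment for rule 1, so it stays [d].
/i/ stays [i].
/f/ (between /i/ and /i/) occurs between two vowels → [v] by rule 2.
/i/ — not in any rule's target class → [i].
/f/ meets the environment for rule 2 (between two vowels) → [v].
/a/ (between /f/ and /j/): no rule targets it → [a].
/j/ stays [j].
/d/ — between /j/ and /a/; rule 1 does not apply here → [d].
/a/ — not in any rule's target class → [a].

[divivajda]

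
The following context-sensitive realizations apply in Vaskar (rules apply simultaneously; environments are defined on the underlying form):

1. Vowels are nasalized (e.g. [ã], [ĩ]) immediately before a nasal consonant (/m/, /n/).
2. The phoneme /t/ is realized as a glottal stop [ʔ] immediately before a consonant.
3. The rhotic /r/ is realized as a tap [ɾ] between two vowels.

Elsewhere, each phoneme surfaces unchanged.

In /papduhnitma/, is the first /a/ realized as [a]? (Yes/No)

Yes

/a/ (between /p/ and /p/): rule 1 targets it, but not before a nasal consonant → unchanged [a].
The actual realization is [a], which matches [a].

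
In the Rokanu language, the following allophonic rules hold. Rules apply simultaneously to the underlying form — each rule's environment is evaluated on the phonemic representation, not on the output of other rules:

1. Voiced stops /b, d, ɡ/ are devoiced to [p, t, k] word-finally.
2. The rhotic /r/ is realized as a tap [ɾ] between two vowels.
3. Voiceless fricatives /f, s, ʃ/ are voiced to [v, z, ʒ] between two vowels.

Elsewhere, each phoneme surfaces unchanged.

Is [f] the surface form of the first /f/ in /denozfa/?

Yes

/f/ (between /z/ and /a/) fails the environment for rule 3, so it stays [f].
The actual realization is [f], which matches [f].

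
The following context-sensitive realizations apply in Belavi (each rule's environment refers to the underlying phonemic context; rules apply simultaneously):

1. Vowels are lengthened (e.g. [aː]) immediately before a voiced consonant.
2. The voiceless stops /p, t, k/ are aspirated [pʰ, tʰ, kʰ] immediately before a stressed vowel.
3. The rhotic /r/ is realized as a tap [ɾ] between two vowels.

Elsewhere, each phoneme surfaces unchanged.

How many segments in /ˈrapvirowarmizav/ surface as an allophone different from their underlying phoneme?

6

Segments that undergo a rule: /i/ → [iː] (rule 1); /r/ → [ɾ] (rule 3); /o/ → [oː] (rule 1); /a/ → [aː] (rule 1); /i/ → [iː] (rule 1); /a/ → [aː] (rule 1).
All other segments surface unchanged.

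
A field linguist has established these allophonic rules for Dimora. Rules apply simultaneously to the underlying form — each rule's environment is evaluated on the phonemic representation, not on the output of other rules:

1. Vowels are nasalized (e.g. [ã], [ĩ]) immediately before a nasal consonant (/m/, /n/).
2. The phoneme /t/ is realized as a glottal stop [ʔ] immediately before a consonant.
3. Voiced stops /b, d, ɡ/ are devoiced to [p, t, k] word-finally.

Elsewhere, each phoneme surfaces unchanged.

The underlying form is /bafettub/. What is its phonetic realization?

/b/ (word-initial) fails the environment for rule 3, so it stays [b].
/a/ (between /b/ and /f/) is in the target of rule 1 but the environment (before a nasal consonant) is not met → [a].
/f/ (between /a/ and /e/) is unaffected → [f].
/e/ (between /f/ and /t/): rule 1 targets it, but not before a nasal consonant → unchanged [e].
/t/ (between /e/ and /t/) occurs immediately before a consonant → [ʔ] by rule 2.
/t/ (between /t/ and /u/) fails the environment for rule 2, so it stays [t].
/u/ (between /t/ and /b/) fails the environment for rule 1, so it stays [u].
/b/ — word-final, word-finally — surfaces as [p] (rule 3).

[bafeʔtup]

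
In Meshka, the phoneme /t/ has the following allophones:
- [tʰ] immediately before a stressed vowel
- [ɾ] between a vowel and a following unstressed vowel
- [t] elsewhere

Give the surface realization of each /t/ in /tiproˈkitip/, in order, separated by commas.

Occurrence 1 (position 1): no conditioning environment matches → elsewhere allophone [t].
Occurrence 2 (position 8): between a vowel and an unstressed vowel → [ɾ].

[t], [ɾ]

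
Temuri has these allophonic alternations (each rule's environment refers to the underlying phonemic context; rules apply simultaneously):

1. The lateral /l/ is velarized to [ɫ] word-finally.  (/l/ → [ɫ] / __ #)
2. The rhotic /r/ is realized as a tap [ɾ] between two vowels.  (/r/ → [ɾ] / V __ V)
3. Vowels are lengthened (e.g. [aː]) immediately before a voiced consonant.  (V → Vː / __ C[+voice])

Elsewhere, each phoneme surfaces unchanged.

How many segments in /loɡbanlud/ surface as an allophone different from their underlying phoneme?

Segments that undergo a rule: /o/ → [oː] (rule 3); /a/ → [aː] (rule 3); /u/ → [uː] (rule 3).
All other segments surface unchanged.

3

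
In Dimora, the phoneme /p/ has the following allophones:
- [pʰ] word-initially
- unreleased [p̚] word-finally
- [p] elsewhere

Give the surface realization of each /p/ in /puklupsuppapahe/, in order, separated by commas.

[pʰ], [p], [p], [p], [p]

Occurrence 1 (position 1): word-initially → [pʰ].
Occurrence 2 (position 6): no conditioning environment matches → elsewhere allophone [p].
Occurrence 3 (position 9): no conditioning environment matches → elsewhere allophone [p].
Occurrence 4 (position 10): no conditioning environment matches → elsewhere allophone [p].
Occurrence 5 (position 12): no conditioning environment matches → elsewhere allophone [p].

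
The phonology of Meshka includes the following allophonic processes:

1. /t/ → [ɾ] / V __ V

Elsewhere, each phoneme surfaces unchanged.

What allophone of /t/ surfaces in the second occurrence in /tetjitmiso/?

[t]

/t/ (between /e/ and /j/) is in the target of rule 1 but the environment (between two vowels) is not met → [t].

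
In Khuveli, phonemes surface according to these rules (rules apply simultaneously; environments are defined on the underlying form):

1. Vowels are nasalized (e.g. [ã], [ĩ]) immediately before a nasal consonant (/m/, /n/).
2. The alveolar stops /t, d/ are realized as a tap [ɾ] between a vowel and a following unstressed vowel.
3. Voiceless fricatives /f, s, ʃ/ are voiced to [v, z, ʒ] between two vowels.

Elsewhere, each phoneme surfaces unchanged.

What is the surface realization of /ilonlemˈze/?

[ilõnlẽmˈze]

/i/ (word-initial) fails the environment for rule 1, so it stays [i].
/l/ stays [l].
/o/ meets the environment for rule 1 (before a nasal consonant) → [õ].
/n/ (between /o/ and /l/): no rule targets it → [n].
/l/ stays [l].
/e/ (between /l/ and /m/) occurs before a nasal consonant → [ẽ] by rule 1.
/m/ — not in any rule's target class → [m].
/z/ (between /m/ and /e/) is unaffected → [z].
/e/ (word-final) is in the target of rule 1 but the environment (before a nasal consonant) is not met → [e].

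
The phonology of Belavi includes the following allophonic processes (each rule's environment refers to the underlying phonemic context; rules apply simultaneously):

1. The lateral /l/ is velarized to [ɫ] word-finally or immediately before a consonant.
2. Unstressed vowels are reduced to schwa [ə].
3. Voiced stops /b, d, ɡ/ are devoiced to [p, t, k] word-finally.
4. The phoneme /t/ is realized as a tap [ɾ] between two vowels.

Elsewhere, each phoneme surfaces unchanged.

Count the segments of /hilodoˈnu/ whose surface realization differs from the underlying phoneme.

3

Segments that undergo a rule: /i/ → [ə] (rule 2); /o/ → [ə] (rule 2); /o/ → [ə] (rule 2).
All other segments surface unchanged.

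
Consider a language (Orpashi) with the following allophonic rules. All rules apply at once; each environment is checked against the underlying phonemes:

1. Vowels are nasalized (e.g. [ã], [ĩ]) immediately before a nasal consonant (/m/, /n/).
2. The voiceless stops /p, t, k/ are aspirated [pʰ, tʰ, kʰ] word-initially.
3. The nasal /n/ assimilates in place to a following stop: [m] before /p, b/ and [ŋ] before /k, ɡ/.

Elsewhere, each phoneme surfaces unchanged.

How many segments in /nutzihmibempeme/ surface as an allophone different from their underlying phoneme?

Segments that undergo a rule: /e/ → [ẽ] (rule 1); /e/ → [ẽ] (rule 1).
All other segments surface unchanged.

2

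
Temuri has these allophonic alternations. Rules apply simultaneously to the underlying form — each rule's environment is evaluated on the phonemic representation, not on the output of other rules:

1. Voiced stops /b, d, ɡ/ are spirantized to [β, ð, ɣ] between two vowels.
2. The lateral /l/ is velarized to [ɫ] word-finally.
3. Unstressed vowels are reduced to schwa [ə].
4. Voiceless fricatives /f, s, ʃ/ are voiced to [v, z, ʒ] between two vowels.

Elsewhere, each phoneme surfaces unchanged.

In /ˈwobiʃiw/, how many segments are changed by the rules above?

Segments that undergo a rule: /b/ → [β] (rule 1); /i/ → [ə] (rule 3); /ʃ/ → [ʒ] (rule 4); /i/ → [ə] (rule 3).
All other segments surface unchanged.

4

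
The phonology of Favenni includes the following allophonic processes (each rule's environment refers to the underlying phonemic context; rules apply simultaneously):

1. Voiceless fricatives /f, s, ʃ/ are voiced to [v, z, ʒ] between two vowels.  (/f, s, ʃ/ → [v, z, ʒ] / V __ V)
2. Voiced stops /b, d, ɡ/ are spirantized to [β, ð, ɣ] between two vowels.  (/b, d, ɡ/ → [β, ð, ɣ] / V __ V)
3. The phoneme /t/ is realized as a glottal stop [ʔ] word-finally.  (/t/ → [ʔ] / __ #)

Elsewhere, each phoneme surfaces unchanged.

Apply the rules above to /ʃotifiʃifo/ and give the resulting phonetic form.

[ʃotiviʒivo]

/ʃ/ — word-initial; rule 1 does not apply here → [ʃ].
/o/ (between /ʃ/ and /t/) is unaffected → [o].
/t/ (between /o/ and /i/) is in the target of rule 3 but the environment (word-finally) is not met → [t].
/i/ (between /t/ and /f/): no rule targets it → [i].
Rule 1 applies to /f/ (between /i/ and /i/: between two vowels) → [v].
/i/ stays [i].
/ʃ/ — between /i/ and /i/, between two vowels — surfaces as [ʒ] (rule 1).
/i/ (between /ʃ/ and /f/) is unaffected → [i].
Rule 1 applies to /f/ (between /i/ and /o/: between two vowels) → [v].
/o/ stays [o].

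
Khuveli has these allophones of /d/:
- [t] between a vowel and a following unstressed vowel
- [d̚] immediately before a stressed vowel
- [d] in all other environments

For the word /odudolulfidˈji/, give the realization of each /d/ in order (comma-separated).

Occurrence 1 (position 2): between a vowel and a following unstressed vowel → [t].
Occurrence 2 (position 4): between a vowel and a following unstressed vowel → [t].
Occurrence 3 (position 11): no conditioning environment matches → elsewhere allophone [d].

[t], [t], [d]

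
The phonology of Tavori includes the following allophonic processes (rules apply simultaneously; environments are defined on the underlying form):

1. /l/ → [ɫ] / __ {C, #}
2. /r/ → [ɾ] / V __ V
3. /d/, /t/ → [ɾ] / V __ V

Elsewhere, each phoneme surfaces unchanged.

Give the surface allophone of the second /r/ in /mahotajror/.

[r]

/r/ (word-final) fails the environment for rule 2, so it stays [r].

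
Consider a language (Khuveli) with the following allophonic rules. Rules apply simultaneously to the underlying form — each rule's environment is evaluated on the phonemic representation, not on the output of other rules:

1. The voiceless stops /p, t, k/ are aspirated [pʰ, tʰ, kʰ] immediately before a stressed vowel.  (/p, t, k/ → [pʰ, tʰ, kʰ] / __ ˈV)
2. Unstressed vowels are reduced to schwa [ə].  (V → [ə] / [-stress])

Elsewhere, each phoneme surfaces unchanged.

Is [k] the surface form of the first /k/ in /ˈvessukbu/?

/k/ (between /u/ and /b/): rule 1 targets it, but not immediately before a stressed vowel → unchanged [k].
The actual realization is [k], which matches [k].

Yes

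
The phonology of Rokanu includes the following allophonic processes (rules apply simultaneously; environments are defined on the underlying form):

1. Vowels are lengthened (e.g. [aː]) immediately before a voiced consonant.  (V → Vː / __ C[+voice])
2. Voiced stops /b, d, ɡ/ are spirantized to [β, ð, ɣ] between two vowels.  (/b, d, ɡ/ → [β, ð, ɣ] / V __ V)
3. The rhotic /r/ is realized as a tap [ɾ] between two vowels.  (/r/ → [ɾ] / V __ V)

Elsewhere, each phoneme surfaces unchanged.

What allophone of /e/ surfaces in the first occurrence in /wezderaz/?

[eː]

/e/ (between /w/ and /z/): before a voiced consonant, so rule 1 applies → [eː].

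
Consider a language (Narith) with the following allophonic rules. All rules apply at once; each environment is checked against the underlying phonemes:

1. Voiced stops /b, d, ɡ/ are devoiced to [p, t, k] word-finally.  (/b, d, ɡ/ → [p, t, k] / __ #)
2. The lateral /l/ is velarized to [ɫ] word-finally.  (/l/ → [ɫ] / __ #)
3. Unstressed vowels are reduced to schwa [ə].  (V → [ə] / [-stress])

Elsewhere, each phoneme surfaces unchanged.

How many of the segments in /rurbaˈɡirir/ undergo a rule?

3

Segments that undergo a rule: /u/ → [ə] (rule 3); /a/ → [ə] (rule 3); /i/ → [ə] (rule 3).
All other segments surface unchanged.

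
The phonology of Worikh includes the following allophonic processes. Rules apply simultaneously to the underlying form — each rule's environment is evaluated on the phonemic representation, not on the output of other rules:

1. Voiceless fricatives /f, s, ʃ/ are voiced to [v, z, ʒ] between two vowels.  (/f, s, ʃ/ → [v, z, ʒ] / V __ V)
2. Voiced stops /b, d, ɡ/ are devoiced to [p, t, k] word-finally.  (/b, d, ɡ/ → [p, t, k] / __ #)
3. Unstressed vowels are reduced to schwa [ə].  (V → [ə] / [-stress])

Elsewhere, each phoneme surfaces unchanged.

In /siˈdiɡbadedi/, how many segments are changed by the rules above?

4

Segments that undergo a rule: /i/ → [ə] (rule 3); /a/ → [ə] (rule 3); /e/ → [ə] (rule 3); /i/ → [ə] (rule 3).
All other segments surface unchanged.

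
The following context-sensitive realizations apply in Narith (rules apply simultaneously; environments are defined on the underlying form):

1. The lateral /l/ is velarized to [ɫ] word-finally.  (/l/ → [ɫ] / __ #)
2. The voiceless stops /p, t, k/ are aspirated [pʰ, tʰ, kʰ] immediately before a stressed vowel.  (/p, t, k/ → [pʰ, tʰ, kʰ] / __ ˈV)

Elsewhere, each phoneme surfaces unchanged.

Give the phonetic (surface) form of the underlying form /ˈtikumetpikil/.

[ˈtʰikumetpikiɫ]

/t/ — word-initial, immediately before a stressed vowel — surfaces as [tʰ] (rule 2).
/k/ (between /i/ and /u/) is in the target of rule 2 but the environment (immediately before a stressed vowel) is not met → [k].
/t/ (between /e/ and /p/) fails the environment for rule 2, so it stays [t].
/p/ (between /t/ and /i/) fails the environment for rule 2, so it stays [p].
/k/ — between /i/ and /i/; rule 2 does not apply here → [k].
/l/ (word-final): word-finally, so rule 1 applies → [ɫ].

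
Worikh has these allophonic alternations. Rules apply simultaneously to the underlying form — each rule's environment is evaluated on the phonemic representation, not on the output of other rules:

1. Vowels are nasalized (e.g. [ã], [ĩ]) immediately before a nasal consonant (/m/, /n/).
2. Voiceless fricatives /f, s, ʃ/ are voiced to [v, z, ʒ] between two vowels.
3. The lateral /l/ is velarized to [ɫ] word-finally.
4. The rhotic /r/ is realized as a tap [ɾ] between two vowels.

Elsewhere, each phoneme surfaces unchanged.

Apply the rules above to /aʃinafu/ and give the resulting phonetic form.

/a/ (word-initial): rule 1 targets it, but not before a nasal consonant → unchanged [a].
/ʃ/ (between /a/ and /i/): between two vowels, so rule 2 applies → [ʒ].
Rule 1 applies to /i/ (between /ʃ/ and /n/: before a nasal consonant) → [ĩ].
/n/ (between /i/ and /a/): no rule targets it → [n].
/a/ (between /n/ and /f/): rule 1 targets it, but not before a nasal consonant → unchanged [a].
/f/ (between /a/ and /u/) occurs between two vowels → [v] by rule 2.
/u/ — word-final; rule 1 does not apply here → [u].

[aʒĩnavu]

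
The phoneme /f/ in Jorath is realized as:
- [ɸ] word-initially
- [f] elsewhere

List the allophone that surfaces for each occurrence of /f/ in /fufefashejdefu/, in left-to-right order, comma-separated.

[ɸ], [f], [f], [f]

Occurrence 1 (position 1): word-initially → [ɸ].
Occurrence 2 (position 3): no conditioning environment matches → elsewhere allophone [f].
Occurrence 3 (position 5): no conditioning environment matches → elsewhere allophone [f].
Occurrence 4 (position 13): no conditioning environment matches → elsewhere allophone [f].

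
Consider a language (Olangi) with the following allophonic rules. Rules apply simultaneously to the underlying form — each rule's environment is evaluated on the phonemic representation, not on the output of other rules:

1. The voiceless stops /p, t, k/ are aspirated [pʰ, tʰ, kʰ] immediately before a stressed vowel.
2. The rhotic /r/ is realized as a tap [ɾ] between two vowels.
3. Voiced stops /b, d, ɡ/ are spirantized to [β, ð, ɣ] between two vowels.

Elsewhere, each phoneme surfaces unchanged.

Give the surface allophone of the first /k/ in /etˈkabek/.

Rule 1 applies to /k/ (between /t/ and /a/: immediately before a stressed vowel) → [kʰ].

[kʰ]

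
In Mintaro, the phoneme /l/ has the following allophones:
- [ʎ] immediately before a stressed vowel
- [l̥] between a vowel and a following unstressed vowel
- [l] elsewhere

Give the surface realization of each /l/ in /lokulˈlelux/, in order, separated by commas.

[l], [l], [ʎ], [l̥]

Occurrence 1 (position 1): no conditioning environment matches → elsewhere allophone [l].
Occurrence 2 (position 5): no conditioning environment matches → elsewhere allophone [l].
Occurrence 3 (position 6): immediately before a stressed vowel → [ʎ].
Occurrence 4 (position 8): between a vowel and a following unstressed vowel → [l̥].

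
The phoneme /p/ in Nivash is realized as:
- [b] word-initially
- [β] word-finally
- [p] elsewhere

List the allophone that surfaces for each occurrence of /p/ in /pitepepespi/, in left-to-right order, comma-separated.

[b], [p], [p], [p]

Occurrence 1 (position 1): word-initially → [b].
Occurrence 2 (position 5): no conditioning environment matches → elsewhere allophone [p].
Occurrence 3 (position 7): no conditioning environment matches → elsewhere allophone [p].
Occurrence 4 (position 10): no conditioning environment matches → elsewhere allophone [p].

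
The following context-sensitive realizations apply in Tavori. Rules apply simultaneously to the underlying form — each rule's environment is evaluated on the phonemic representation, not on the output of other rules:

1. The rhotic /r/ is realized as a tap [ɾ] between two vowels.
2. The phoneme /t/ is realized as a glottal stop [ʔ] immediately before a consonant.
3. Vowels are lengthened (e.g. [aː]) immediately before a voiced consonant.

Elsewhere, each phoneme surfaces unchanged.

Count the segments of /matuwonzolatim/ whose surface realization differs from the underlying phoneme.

4

Segments that undergo a rule: /u/ → [uː] (rule 3); /o/ → [oː] (rule 3); /o/ → [oː] (rule 3); /i/ → [iː] (rule 3).
All other segments surface unchanged.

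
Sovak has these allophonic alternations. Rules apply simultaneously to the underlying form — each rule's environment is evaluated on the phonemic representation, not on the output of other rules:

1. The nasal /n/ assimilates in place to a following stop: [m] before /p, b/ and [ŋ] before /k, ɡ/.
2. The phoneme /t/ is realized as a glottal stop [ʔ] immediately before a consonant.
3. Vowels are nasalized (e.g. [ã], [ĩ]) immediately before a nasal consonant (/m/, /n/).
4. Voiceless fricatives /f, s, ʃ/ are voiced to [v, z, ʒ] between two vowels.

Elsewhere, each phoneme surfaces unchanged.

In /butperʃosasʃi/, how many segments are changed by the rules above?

Segments that undergo a rule: /t/ → [ʔ] (rule 2); /s/ → [z] (rule 4).
All other segments surface unchanged.

2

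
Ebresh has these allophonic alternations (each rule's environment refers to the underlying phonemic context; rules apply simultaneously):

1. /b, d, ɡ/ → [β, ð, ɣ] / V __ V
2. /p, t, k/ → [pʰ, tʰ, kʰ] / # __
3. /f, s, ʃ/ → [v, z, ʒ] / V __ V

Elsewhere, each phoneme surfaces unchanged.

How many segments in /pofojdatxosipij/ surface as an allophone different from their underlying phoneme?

Segments that undergo a rule: /p/ → [pʰ] (rule 2); /f/ → [v] (rule 3); /s/ → [z] (rule 3).
All other segments surface unchanged.

3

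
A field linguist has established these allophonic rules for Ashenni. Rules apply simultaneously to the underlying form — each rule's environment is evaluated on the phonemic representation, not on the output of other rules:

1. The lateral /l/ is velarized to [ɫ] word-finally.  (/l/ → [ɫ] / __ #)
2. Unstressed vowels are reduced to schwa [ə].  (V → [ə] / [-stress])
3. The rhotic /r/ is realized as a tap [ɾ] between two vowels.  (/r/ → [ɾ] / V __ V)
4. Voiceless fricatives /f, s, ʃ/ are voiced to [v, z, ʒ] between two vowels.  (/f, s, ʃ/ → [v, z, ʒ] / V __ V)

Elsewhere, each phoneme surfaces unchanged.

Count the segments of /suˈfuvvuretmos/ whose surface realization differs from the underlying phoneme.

Segments that undergo a rule: /u/ → [ə] (rule 2); /f/ → [v] (rule 4); /u/ → [ə] (rule 2); /r/ → [ɾ] (rule 3); /e/ → [ə] (rule 2); /o/ → [ə] (rule 2).
All other segments surface unchanged.

6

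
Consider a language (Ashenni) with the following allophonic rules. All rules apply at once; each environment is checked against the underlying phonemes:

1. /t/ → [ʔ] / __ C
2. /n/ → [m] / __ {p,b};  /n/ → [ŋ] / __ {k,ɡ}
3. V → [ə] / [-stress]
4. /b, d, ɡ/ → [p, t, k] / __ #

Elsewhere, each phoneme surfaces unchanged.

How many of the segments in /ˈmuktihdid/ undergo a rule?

Segments that undergo a rule: /i/ → [ə] (rule 3); /i/ → [ə] (rule 3); /d/ → [t] (rule 4).
All other segments surface unchanged.

3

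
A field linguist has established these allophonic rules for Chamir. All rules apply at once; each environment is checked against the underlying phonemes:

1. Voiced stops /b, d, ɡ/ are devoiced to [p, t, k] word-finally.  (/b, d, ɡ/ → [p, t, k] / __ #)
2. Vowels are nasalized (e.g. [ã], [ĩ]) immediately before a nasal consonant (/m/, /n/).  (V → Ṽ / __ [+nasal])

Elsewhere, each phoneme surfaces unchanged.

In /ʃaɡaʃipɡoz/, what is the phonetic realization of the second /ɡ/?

/ɡ/ (between /p/ and /o/) is in the target of rule 1 but the environment (word-finally) is not met → [ɡ].

[ɡ]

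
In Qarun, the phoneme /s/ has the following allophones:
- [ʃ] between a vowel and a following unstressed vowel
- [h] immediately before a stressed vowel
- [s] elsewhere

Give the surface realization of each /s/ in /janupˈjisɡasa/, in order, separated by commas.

Occurrence 1 (position 8): no conditioning environment matches → elsewhere allophone [s].
Occurrence 2 (position 11): between a vowel and a following unstressed vowel → [ʃ].

[s], [ʃ]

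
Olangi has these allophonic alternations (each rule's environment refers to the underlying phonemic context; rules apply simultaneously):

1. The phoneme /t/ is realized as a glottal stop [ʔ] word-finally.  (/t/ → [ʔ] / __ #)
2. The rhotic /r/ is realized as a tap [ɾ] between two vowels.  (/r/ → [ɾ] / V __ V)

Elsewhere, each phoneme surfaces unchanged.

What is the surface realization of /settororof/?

/s/ (word-initial) is unaffected → [s].
/e/ (between /s/ and /t/) is unaffected → [e].
/t/ (between /e/ and /t/) is in the target of rule 1 but the environment (word-finally) is not met → [t].
/t/ (between /t/ and /o/) is in the target of rule 1 but the environment (word-finally) is not met → [t].
/o/ (between /t/ and /r/): no rule targets it → [o].
/r/ meets the environment for rule 2 (between two vowels) → [ɾ].
/o/ (between /r/ and /r/): no rule targets it → [o].
/r/ (between /o/ and /o/): between two vowels, so rule 2 applies → [ɾ].
/o/ (between /r/ and /f/): no rule targets it → [o].
/f/ stays [f].

[settoɾoɾof]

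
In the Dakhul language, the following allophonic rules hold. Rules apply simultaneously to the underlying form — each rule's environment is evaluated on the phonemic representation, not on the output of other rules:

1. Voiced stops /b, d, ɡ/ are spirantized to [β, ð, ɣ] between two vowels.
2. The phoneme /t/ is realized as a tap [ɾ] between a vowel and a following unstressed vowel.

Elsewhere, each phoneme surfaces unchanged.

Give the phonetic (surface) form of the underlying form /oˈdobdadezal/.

/o/ — not in any rule's target class → [o].
/d/ (between /o/ and /o/): between two vowels, so rule 1 applies → [ð].
/o/ stays [o].
/b/ (between /o/ and /d/) is in the target of rule 1 but the environment (between two vowels) is not met → [b].
/d/ (between /b/ and /a/): rule 1 targets it, but not between two vowels → unchanged [d].
/a/ (between /d/ and /d/) is unaffected → [a].
/d/ (between /a/ and /e/) occurs between two vowels → [ð] by rule 1.
/e/ stays [e].
/z/ (between /e/ and /a/): no rule targets it → [z].
/a/ — not in any rule's target class → [a].
/l/ (word-final): no rule targets it → [l].

[oˈðobdaðezal]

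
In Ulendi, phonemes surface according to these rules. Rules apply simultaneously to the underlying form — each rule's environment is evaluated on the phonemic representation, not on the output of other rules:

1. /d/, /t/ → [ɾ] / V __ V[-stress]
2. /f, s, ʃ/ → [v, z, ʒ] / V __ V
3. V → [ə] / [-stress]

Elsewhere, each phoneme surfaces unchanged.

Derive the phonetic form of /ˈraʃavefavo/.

[ˈraʒəvəvəvə]

/r/ (word-initial): no rule targets it → [r].
/a/ (between /r/ and /ʃ/) fails the environment for rule 3, so it stays [a].
/ʃ/ — between /a/ and /a/, between two vowels — surfaces as [ʒ] (rule 2).
Rule 3 applies to /a/ (between /ʃ/ and /v/: in an unstressed syllable) → [ə].
/v/ stays [v].
/e/ (between /v/ and /f/): in an unstressed syllable, so rule 3 applies → [ə].
/f/ meets the environment for rule 2 (between two vowels) → [v].
/a/ (between /f/ and /v/) occurs in an unstressed syllable → [ə] by rule 3.
/v/ — not in any rule's target class → [v].
Rule 3 applies to /o/ (word-final: in an unstressed syllable) → [ə].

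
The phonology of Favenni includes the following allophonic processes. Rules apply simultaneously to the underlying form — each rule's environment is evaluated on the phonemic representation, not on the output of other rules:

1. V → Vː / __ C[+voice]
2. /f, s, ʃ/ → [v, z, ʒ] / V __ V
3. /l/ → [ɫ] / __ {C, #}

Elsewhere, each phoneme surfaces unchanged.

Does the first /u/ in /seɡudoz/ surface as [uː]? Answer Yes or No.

Yes

/u/ meets the environment for rule 1 (before a voiced consonant) → [uː].
The actual realization is [uː], which matches [uː].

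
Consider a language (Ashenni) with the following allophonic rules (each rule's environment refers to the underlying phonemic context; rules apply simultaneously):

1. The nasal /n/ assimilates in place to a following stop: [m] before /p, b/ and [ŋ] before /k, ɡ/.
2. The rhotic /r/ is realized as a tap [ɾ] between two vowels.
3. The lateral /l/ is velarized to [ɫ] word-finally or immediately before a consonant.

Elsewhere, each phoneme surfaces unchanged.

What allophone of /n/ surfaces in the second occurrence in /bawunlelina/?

/n/ (between /i/ and /a/) is in the target of rule 1 but the environment (before a labial or velar stop) is not met → [n].

[n]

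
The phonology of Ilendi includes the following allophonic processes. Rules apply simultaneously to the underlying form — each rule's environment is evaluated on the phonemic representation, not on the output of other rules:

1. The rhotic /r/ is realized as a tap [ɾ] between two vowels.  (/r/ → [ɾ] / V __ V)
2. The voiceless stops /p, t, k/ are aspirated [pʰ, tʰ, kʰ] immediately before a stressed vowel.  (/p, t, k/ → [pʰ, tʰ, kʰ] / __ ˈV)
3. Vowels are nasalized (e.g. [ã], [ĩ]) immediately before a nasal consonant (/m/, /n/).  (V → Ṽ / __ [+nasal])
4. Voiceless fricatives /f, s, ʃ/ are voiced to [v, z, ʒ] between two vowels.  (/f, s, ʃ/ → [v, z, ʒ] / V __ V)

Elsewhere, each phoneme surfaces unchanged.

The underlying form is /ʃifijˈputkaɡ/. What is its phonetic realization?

[ʃivijˈpʰutkaɡ]

/ʃ/ (word-initial) fails the environment for rule 4, so it stays [ʃ].
/i/ (between /ʃ/ and /f/) is in the target of rule 3 but the environment (before a nasal consonant) is not met → [i].
/f/ — between /i/ and /i/, between two vowels — surfaces as [v] (rule 4).
/i/ (between /f/ and /j/) is in the target of rule 3 but the environment (before a nasal consonant) is not met → [i].
/j/ stays [j].
Rule 2 applies to /p/ (between /j/ and /u/: immediately before a stressed vowel) → [pʰ].
/u/ (between /p/ and /t/) is in the target of rule 3 but the environment (before a nasal consonant) is not met → [u].
/t/ (between /u/ and /k/): rule 2 targets it, but not immediately before a stressed vowel → unchanged [t].
/k/ — between /t/ and /a/; rule 2 does not apply here → [k].
/a/ (between /k/ and /ɡ/) fails the environment for rule 3, so it stays [a].
/ɡ/ (word-final) is unaffected → [ɡ].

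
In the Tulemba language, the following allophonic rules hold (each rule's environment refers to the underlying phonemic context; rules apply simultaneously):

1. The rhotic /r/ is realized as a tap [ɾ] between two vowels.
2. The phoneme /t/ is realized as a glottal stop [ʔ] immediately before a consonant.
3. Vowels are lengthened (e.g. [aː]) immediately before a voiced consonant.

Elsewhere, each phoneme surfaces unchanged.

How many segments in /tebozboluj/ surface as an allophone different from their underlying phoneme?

Segments that undergo a rule: /e/ → [eː] (rule 3); /o/ → [oː] (rule 3); /o/ → [oː] (rule 3); /u/ → [uː] (rule 3).
All other segments surface unchanged.

4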